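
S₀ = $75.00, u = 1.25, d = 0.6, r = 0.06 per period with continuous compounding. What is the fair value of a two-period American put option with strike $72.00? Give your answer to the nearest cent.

Risk-neutral probability p = (e^0.06 − 0.6)/(1.25 − 0.6) = 0.4618/0.6500 = 0.7105
Terminal stock prices: S_uu = 117.2, S_ud = 56.25, S_dd = 27
Terminal payoffs (K − S): max(-45.19, 0) = 0, max(15.75, 0) = 15.75, max(45, 0) = 45
Node u (S = 93.75): continuation = e^(−0.06)·[0.7105·0.0000 + 0.2895·15.7500] = 4.2938; exercise value = 0.0000 ≤ continuation, so V_u = 4.2938
Node d (S = 45): continuation = e^(−0.06)·[0.7105·15.7500 + 0.2895·45.0000] = 22.8070; exercise value = 27.0000 > continuation, so V_d = 27.0000 (exercise)
Node 0 (S = 75): continuation = e^(−0.06)·[0.7105·4.2938 + 0.2895·27.0000] = 10.2340; exercise value = 0.0000 ≤ continuation, so V_0 = 10.2340

$10.23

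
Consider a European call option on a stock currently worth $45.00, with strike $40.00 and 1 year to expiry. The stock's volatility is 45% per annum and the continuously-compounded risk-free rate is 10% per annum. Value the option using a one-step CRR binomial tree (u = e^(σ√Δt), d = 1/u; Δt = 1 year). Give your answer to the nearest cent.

$13.90

CRR parameters: u = e^(σ√Δt) = e^(0.45·√1) = 1.5683, d = 1/u = 0.6376
Per-period rate: rΔt = 0.1·1 = 0.1, so R = e^0.1 = 1.1052
Risk-neutral probability p = (e^0.1 − 0.6376)/(1.5683 − 0.6376) = 0.4675/0.9307 = 0.5024
Terminal stock prices: S_u = 70.57, S_d = 28.69
Terminal payoffs (S − K): max(30.57, 0) = 30.57, max(-11.31, 0) = 0
Node 0 (S = 45): V_0 = e^(−0.1)·[0.5024·30.5740 + 0.4976·0.0000] = 13.8977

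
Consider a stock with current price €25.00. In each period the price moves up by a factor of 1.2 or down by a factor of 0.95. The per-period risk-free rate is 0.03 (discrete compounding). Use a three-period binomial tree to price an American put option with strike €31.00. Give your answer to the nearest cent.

Risk-neutral probability p = (1 + 0.03 − 0.95)/(1.2 − 0.95) = 0.0800/0.2500 = 0.3200
Terminal stock prices: S_uuu = 43.2, S_uud = 34.2, S_udd = 27.07, S_ddd = 21.43
Terminal payoffs (K − S): max(-12.2, 0) = 0, max(-3.2, 0) = 0, max(3.925, 0) = 3.925, max(9.566, 0) = 9.566
Node uu (S = 36): continuation = 1/1.03·[0.3200·0.0000 + 0.6800·0.0000] = 0.0000; exercise value = 0.0000 ≤ continuation, so V_uu = 0.0000
Node ud (S = 28.5): continuation = 1/1.03·[0.3200·0.0000 + 0.6800·3.9250] = 2.5913; exercise value = 2.5000 ≤ continuation, so V_ud = 2.5913
Node dd (S = 22.56): continuation = 1/1.03·[0.3200·3.9250 + 0.6800·9.5656] = 7.5346; exercise value = 8.4375 > continuation, so V_dd = 8.4375 (exercise)
Node u (S = 30): continuation = 1/1.03·[0.3200·0.0000 + 0.6800·2.5913] = 1.7107; exercise value = 1.0000 ≤ continuation, so V_u = 1.7107
Node d (S = 23.75): continuation = 1/1.03·[0.3200·2.5913 + 0.6800·8.4375] = 6.3754; exercise value = 7.2500 > continuation, so V_d = 7.2500 (exercise)
Node 0 (S = 25): continuation = 1/1.03·[0.3200·1.7107 + 0.6800·7.2500] = 5.3179; exercise value = 6.0000 > continuation, so V_0 = 6.0000 (exercise)

€6.00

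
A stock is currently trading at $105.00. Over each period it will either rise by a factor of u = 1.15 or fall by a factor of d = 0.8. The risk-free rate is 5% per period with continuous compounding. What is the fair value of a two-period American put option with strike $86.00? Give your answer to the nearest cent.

$1.35

Risk-neutral probability p = (e^0.05 − 0.8)/(1.15 − 0.8) = 0.2513/0.3500 = 0.7179
Terminal stock prices: S_uu = 138.9, S_ud = 96.6, S_dd = 67.2
Terminal payoffs (K − S): max(-52.86, 0) = 0, max(-10.6, 0) = 0, max(18.8, 0) = 18.8
Node u (S = 120.7): continuation = e^(−0.05)·[0.7179·0.0000 + 0.2821·0.0000] = 0.0000; exercise value = 0.0000 ≤ continuation, so V_u = 0.0000
Node d (S = 84): continuation = e^(−0.05)·[0.7179·0.0000 + 0.2821·18.8000] = 5.0445; exercise value = 2.0000 ≤ continuation, so V_d = 5.0445
Node 0 (S = 105): continuation = e^(−0.05)·[0.7179·0.0000 + 0.2821·5.0445] = 1.3536; exercise value = 0.0000 ≤ continuation, so V_0 = 1.3536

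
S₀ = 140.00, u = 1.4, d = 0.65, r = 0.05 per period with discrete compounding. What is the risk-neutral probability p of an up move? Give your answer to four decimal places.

p = 0.5333

Risk-neutral probability p = (1 + 0.05 − 0.65)/(1.4 − 0.65) = 0.4000/0.7500 = 0.5333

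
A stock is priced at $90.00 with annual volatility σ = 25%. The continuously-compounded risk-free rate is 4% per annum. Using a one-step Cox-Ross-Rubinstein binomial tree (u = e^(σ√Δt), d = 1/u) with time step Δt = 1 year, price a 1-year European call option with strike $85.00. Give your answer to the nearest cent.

CRR parameters: u = e^(σ√Δt) = e^(0.25·√1) = 1.2840, d = 1/u = 0.7788
Per-period rate: rΔt = 0.04·1 = 0.04, so R = e^0.04 = 1.0408
Risk-neutral probability p = (e^0.04 − 0.7788)/(1.2840 − 0.7788) = 0.2620/0.5052 = 0.5186
Terminal stock prices: S_u = 115.6, S_d = 70.09
Terminal payoffs (S − K): max(30.56, 0) = 30.56, max(-14.91, 0) = 0
Node 0 (S = 90): V_0 = e^(−0.04)·[0.5186·30.5623 + 0.4814·0.0000] = 15.2282

$15.23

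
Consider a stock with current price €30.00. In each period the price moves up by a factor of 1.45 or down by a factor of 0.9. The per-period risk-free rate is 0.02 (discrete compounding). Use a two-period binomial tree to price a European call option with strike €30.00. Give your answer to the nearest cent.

€4.51

Risk-neutral probability p = (1 + 0.02 − 0.9)/(1.45 − 0.9) = 0.1200/0.5500 = 0.2182
Terminal stock prices: S_uu = 63.08, S_ud = 39.15, S_dd = 24.3
Terminal payoffs (S − K): max(33.08, 0) = 33.08, max(9.15, 0) = 9.15, max(-5.7, 0) = 0
Node u (S = 43.5): V_u = 1/1.02·[0.2182·33.0750 + 0.7818·9.1500] = 14.0882
Node d (S = 27): V_d = 1/1.02·[0.2182·9.1500 + 0.7818·0.0000] = 1.9572
Node 0 (S = 30): V_0 = 1/1.02·[0.2182·14.0882 + 0.7818·1.9572] = 4.5137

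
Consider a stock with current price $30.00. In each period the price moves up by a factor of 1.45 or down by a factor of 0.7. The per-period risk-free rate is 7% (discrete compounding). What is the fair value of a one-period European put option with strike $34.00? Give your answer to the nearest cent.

Risk-neutral probability p = (1 + 0.07 − 0.7)/(1.45 − 0.7) = 0.3700/0.7500 = 0.4933
Terminal stock prices: S_u = 43.5, S_d = 21
Terminal payoffs (K − S): max(-9.5, 0) = 0, max(13, 0) = 13
Node 0 (S = 30): V_0 = 1/1.07·[0.4933·0.0000 + 0.5067·13.0000] = 6.1558

$6.16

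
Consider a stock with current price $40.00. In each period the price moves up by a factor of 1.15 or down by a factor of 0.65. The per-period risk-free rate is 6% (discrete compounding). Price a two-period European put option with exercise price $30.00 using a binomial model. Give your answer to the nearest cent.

$0.40

Risk-neutral probability p = (1 + 0.06 − 0.65)/(1.15 − 0.65) = 0.4100/0.5000 = 0.8200
Terminal stock prices: S_uu = 52.9, S_ud = 29.9, S_dd = 16.9
Terminal payoffs (K − S): max(-22.9, 0) = 0, max(0.1, 0) = 0.1, max(13.1, 0) = 13.1
Node u (S = 46): V_u = 1/1.06·[0.8200·0.0000 + 0.1800·0.1000] = 0.0170
Node d (S = 26): V_d = 1/1.06·[0.8200·0.1000 + 0.1800·13.1000] = 2.3019
Node 0 (S = 40): V_0 = 1/1.06·[0.8200·0.0170 + 0.1800·2.3019] = 0.4040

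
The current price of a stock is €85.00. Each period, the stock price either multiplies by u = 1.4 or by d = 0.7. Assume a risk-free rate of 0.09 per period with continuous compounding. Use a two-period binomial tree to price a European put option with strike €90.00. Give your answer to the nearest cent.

Risk-neutral probability p = (e^0.09 − 0.7)/(1.4 − 0.7) = 0.3942/0.7000 = 0.5631
Terminal stock prices: S_uu = 166.6, S_ud = 83.3, S_dd = 41.65
Terminal payoffs (K − S): max(-76.6, 0) = 0, max(6.7, 0) = 6.7, max(48.35, 0) = 48.35
Node u (S = 119): V_u = e^(−0.09)·[0.5631·0.0000 + 0.4369·6.7000] = 2.6752
Node d (S = 59.5): V_d = e^(−0.09)·[0.5631·6.7000 + 0.4369·48.3500] = 22.7538
Node 0 (S = 85): V_0 = e^(−0.09)·[0.5631·2.6752 + 0.4369·22.7538] = 10.4622

€10.46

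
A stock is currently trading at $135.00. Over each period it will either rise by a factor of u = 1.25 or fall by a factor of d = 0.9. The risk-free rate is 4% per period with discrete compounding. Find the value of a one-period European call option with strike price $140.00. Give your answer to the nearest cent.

Risk-neutral probability p = (1 + 0.04 − 0.9)/(1.25 − 0.9) = 0.1400/0.3500 = 0.4000
Terminal stock prices: S_u = 168.8, S_d = 121.5
Terminal payoffs (S − K): max(28.75, 0) = 28.75, max(-18.5, 0) = 0
Node 0 (S = 135): V_0 = 1/1.04·[0.4000·28.7500 + 0.6000·0.0000] = 11.0577

$11.06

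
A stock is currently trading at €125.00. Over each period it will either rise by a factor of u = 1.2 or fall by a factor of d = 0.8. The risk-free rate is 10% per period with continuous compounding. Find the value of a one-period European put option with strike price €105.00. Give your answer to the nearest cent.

€1.07

Risk-neutral probability p = (e^0.1 − 0.8)/(1.2 − 0.8) = 0.3052/0.4000 = 0.7629
Terminal stock prices: S_u = 150, S_d = 100
Terminal payoffs (K − S): max(-45, 0) = 0, max(5, 0) = 5
Node 0 (S = 125): V_0 = e^(−0.1)·[0.7629·0.0000 + 0.2371·5.0000] = 1.0726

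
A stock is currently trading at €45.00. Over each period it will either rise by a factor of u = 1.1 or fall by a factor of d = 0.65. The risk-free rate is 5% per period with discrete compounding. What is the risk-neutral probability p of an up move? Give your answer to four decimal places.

Risk-neutral probability p = (1 + 0.05 − 0.65)/(1.1 − 0.65) = 0.4000/0.4500 = 0.8889

p = 0.8889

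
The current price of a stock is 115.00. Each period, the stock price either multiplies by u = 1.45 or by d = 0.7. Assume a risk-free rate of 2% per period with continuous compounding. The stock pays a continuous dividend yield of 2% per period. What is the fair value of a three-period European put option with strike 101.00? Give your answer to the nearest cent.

Per-period risk-free factor R = e^0.02 = 1.0202; dividend-adjusted growth = e^(0.02−0.02) = 1.0000.
Risk-neutral probability p = (1.0000 − 0.7)/(1.45 − 0.7) = 0.3000/0.7500 = 0.4000
Terminal stock prices: S_uuu = 350.6, S_uud = 169.3, S_udd = 81.71, S_ddd = 39.44
Terminal payoffs (K − S): max(-249.6, 0) = 0, max(-68.25, 0) = 0, max(19.29, 0) = 19.29, max(61.56, 0) = 61.56
Node uu (S = 241.8): V_uu = e^(−0.02)·[0.4000·0.0000 + 0.6000·0.0000] = 0.0000
Node ud (S = 116.7): V_ud = e^(−0.02)·[0.4000·0.0000 + 0.6000·19.2925] = 11.3463
Node dd (S = 56.35): V_dd = e^(−0.02)·[0.4000·19.2925 + 0.6000·61.5550] = 43.7659
Node u (S = 166.8): V_u = e^(−0.02)·[0.4000·0.0000 + 0.6000·11.3463] = 6.6730
Node d (S = 80.5): V_d = e^(−0.02)·[0.4000·11.3463 + 0.6000·43.7659] = 30.1882
Node 0 (S = 115): V_0 = e^(−0.02)·[0.4000·6.6730 + 0.6000·30.1882] = 20.3706

20.37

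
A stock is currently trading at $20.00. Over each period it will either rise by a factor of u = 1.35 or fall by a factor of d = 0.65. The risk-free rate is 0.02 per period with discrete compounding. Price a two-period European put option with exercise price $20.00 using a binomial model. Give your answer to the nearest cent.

Risk-neutral probability p = (1 + 0.02 − 0.65)/(1.35 − 0.65) = 0.3700/0.7000 = 0.5286
Terminal stock prices: S_uu = 36.45, S_ud = 17.55, S_dd = 8.45
Terminal payoffs (K − S): max(-16.45, 0) = 0, max(2.45, 0) = 2.45, max(11.55, 0) = 11.55
Node u (S = 27): V_u = 1/1.02·[0.5286·0.0000 + 0.4714·2.4500] = 1.1324
Node d (S = 13): V_d = 1/1.02·[0.5286·2.4500 + 0.4714·11.5500] = 6.6078
Node 0 (S = 20): V_0 = 1/1.02·[0.5286·1.1324 + 0.4714·6.6078] = 3.6408

$3.64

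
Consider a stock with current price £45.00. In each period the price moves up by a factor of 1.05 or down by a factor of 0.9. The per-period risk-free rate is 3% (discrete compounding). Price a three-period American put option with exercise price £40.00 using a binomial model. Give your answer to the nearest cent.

Risk-neutral probability p = (1 + 0.03 − 0.9)/(1.05 − 0.9) = 0.1300/0.1500 = 0.8667
Terminal stock prices: S_uuu = 52.09, S_uud = 44.65, S_udd = 38.27, S_ddd = 32.81
Terminal payoffs (K − S): max(-12.09, 0) = 0, max(-4.651, 0) = 0, max(1.727, 0) = 1.727, max(7.195, 0) = 7.195
Node uu (S = 49.61): continuation = 1/1.03·[0.8667·0.0000 + 0.1333·0.0000] = 0.0000; exercise value = 0.0000 ≤ continuation, so V_uu = 0.0000
Node ud (S = 42.52): continuation = 1/1.03·[0.8667·0.0000 + 0.1333·1.7275] = 0.2236; exercise value = 0.0000 ≤ continuation, so V_ud = 0.2236
Node dd (S = 36.45): continuation = 1/1.03·[0.8667·1.7275 + 0.1333·7.1950] = 2.3850; exercise value = 3.5500 > continuation, so V_dd = 3.5500 (exercise)
Node u (S = 47.25): continuation = 1/1.03·[0.8667·0.0000 + 0.1333·0.2236] = 0.0289; exercise value = 0.0000 ≤ continuation, so V_u = 0.0289
Node d (S = 40.5): continuation = 1/1.03·[0.8667·0.2236 + 0.1333·3.5500] = 0.6477; exercise value = 0.0000 ≤ continuation, so V_d = 0.6477
Node 0 (S = 45): continuation = 1/1.03·[0.8667·0.0289 + 0.1333·0.6477] = 0.1082; exercise value = 0.0000 ≤ continuation, so V_0 = 0.1082

£0.11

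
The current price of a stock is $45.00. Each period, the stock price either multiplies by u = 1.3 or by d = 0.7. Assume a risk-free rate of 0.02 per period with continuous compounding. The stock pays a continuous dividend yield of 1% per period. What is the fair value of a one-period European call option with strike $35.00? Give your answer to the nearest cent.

Per-period risk-free factor R = e^0.02 = 1.0202; dividend-adjusted growth = e^(0.02−0.01) = 1.0101.
Risk-neutral probability p = (1.0101 − 0.7)/(1.3 − 0.7) = 0.3101/0.6000 = 0.5168
Terminal stock prices: S_u = 58.5, S_d = 31.5
Terminal payoffs (S − K): max(23.5, 0) = 23.5, max(-3.5, 0) = 0
Node 0 (S = 45): V_0 = e^(−0.02)·[0.5168·23.5000 + 0.4832·0.0000] = 11.9032

$11.90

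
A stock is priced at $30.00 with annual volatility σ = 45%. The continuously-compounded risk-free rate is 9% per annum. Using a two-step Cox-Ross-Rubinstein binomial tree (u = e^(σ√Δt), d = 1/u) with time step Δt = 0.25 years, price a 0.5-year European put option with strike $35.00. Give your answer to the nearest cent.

CRR parameters: u = e^(σ√Δt) = e^(0.45·√0.25) = 1.2523, d = 1/u = 0.7985
Per-period rate: rΔt = 0.09·0.25 = 0.0225, so R = e^0.0225 = 1.0228
Risk-neutral probability p = (e^0.0225 − 0.7985)/(1.2523 − 0.7985) = 0.2242/0.4538 = 0.4941
Terminal stock prices: S_uu = 47.05, S_ud = 30, S_dd = 19.13
Terminal payoffs (K − S): max(-12.05, 0) = 0, max(5, 0) = 5, max(15.87, 0) = 15.87
Node u (S = 37.57): V_u = e^(−0.0225)·[0.4941·0.0000 + 0.5059·5.0000] = 2.4731
Node d (S = 23.96): V_d = e^(−0.0225)·[0.4941·5.0000 + 0.5059·15.8712] = 10.2658
Node 0 (S = 30): V_0 = e^(−0.0225)·[0.4941·2.4731 + 0.5059·10.2658] = 6.2725

$6.27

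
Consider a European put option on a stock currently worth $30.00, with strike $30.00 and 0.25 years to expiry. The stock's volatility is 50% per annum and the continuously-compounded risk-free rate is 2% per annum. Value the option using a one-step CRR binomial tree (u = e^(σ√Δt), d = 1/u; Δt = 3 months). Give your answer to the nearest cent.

$3.65

CRR parameters: u = e^(σ√Δt) = e^(0.5·√0.25) = 1.2840, d = 1/u = 0.7788
Per-period rate: rΔt = 0.02·0.25 = 0.005, so R = e^0.005 = 1.0050
Risk-neutral probability p = (e^0.005 − 0.7788)/(1.2840 − 0.7788) = 0.2262/0.5052 = 0.4477
Terminal stock prices: S_u = 38.52, S_d = 23.36
Terminal payoffs (K − S): max(-8.521, 0) = 0, max(6.636, 0) = 6.636
Node 0 (S = 30): V_0 = e^(−0.005)·[0.4477·0.0000 + 0.5523·6.6360] = 3.6465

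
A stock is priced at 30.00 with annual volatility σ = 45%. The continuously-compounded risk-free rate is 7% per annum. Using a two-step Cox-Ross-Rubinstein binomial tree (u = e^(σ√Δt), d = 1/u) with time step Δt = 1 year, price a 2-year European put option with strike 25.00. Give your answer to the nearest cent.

3.16

CRR parameters: u = e^(σ√Δt) = e^(0.45·√1) = 1.5683, d = 1/u = 0.6376
Per-period rate: rΔt = 0.07·1 = 0.07, so R = e^0.07 = 1.0725
Risk-neutral probability p = (e^0.07 − 0.6376)/(1.5683 − 0.6376) = 0.4349/0.9307 = 0.4673
Terminal stock prices: S_uu = 73.79, S_ud = 30, S_dd = 12.2
Terminal payoffs (K − S): max(-48.79, 0) = 0, max(-5, 0) = 0, max(12.8, 0) = 12.8
Node u (S = 47.05): V_u = e^(−0.07)·[0.4673·0.0000 + 0.5327·0.0000] = 0.0000
Node d (S = 19.13): V_d = e^(−0.07)·[0.4673·0.0000 + 0.5327·12.8029] = 6.3594
Node 0 (S = 30): V_0 = e^(−0.07)·[0.4673·0.0000 + 0.5327·6.3594] = 3.1588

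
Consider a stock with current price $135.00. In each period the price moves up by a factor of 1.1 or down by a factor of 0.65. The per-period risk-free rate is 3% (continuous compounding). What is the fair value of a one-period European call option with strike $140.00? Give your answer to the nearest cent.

$6.97

Risk-neutral probability p = (e^0.03 − 0.65)/(1.1 − 0.65) = 0.3805/0.4500 = 0.8455
Terminal stock prices: S_u = 148.5, S_d = 87.75
Terminal payoffs (S − K): max(8.5, 0) = 8.5, max(-52.25, 0) = 0
Node 0 (S = 135): V_0 = e^(−0.03)·[0.8455·8.5000 + 0.1545·0.0000] = 6.9740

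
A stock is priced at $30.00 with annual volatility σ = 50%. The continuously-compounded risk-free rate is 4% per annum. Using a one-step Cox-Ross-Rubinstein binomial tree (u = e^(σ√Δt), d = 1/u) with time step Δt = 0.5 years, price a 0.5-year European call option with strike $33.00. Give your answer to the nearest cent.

$4.20

CRR parameters: u = e^(σ√Δt) = e^(0.5·√0.5) = 1.4241, d = 1/u = 0.7022
Per-period rate: rΔt = 0.04·0.5 = 0.02, so R = e^0.02 = 1.0202
Risk-neutral probability p = (e^0.02 − 0.7022)/(1.4241 − 0.7022) = 0.3180/0.7219 = 0.4405
Terminal stock prices: S_u = 42.72, S_d = 21.07
Terminal payoffs (S − K): max(9.724, 0) = 9.724, max(-11.93, 0) = 0
Node 0 (S = 30): V_0 = e^(−0.02)·[0.4405·9.7236 + 0.5595·0.0000] = 4.1985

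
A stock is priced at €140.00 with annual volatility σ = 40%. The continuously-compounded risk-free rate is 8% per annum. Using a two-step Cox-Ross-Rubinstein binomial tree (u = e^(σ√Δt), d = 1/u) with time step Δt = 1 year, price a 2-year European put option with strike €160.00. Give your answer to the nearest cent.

€28.98

CRR parameters: u = e^(σ√Δt) = e^(0.4·√1) = 1.4918, d = 1/u = 0.6703
Per-period rate: rΔt = 0.08·1 = 0.08, so R = e^0.08 = 1.0833
Risk-neutral probability p = (e^0.08 − 0.6703)/(1.4918 − 0.6703) = 0.4130/0.8215 = 0.5027
Terminal stock prices: S_uu = 311.6, S_ud = 140, S_dd = 62.91
Terminal payoffs (K − S): max(-151.6, 0) = 0, max(20, 0) = 20, max(97.09, 0) = 97.09
Node u (S = 208.9): V_u = e^(−0.08)·[0.5027·0.0000 + 0.4973·20.0000] = 9.1814
Node d (S = 93.84): V_d = e^(−0.08)·[0.5027·20.0000 + 0.4973·97.0939] = 53.8538
Node 0 (S = 140): V_0 = e^(−0.08)·[0.5027·9.1814 + 0.4973·53.8538] = 28.9832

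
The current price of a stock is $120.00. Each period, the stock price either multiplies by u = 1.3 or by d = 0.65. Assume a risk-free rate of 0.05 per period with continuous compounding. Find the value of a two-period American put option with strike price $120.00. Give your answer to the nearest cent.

Risk-neutral probability p = (e^0.05 − 0.65)/(1.3 − 0.65) = 0.4013/0.6500 = 0.6173
Terminal stock prices: S_uu = 202.8, S_ud = 101.4, S_dd = 50.7
Terminal payoffs (K − S): max(-82.8, 0) = 0, max(18.6, 0) = 18.6, max(69.3, 0) = 69.3
Node u (S = 156): continuation = e^(−0.05)·[0.6173·0.0000 + 0.3827·18.6000] = 6.7703; exercise value = 0.0000 ≤ continuation, so V_u = 6.7703
Node d (S = 78): continuation = e^(−0.05)·[0.6173·18.6000 + 0.3827·69.3000] = 36.1475; exercise value = 42.0000 > continuation, so V_d = 42.0000 (exercise)
Node 0 (S = 120): continuation = e^(−0.05)·[0.6173·6.7703 + 0.3827·42.0000] = 19.2637; exercise value = 0.0000 ≤ continuation, so V_0 = 19.2637

$19.26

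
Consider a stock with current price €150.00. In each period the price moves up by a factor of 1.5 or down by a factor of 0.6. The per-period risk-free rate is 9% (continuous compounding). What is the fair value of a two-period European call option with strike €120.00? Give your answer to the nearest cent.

€60.98

Risk-neutral probability p = (e^0.09 − 0.6)/(1.5 − 0.6) = 0.4942/0.9000 = 0.5491
Terminal stock prices: S_uu = 337.5, S_ud = 135, S_dd = 54
Terminal payoffs (S − K): max(217.5, 0) = 217.5, max(15, 0) = 15, max(-66, 0) = 0
Node u (S = 225): V_u = e^(−0.09)·[0.5491·217.5000 + 0.4509·15.0000] = 115.3283
Node d (S = 90): V_d = e^(−0.09)·[0.5491·15.0000 + 0.4509·0.0000] = 7.5274
Node 0 (S = 150): V_0 = e^(−0.09)·[0.5491·115.3283 + 0.4509·7.5274] = 60.9765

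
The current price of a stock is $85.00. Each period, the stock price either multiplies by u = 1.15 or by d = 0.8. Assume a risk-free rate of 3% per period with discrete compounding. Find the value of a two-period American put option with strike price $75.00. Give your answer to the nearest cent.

Risk-neutral probability p = (1 + 0.03 − 0.8)/(1.15 − 0.8) = 0.2300/0.3500 = 0.6571
Terminal stock prices: S_uu = 112.4, S_ud = 78.2, S_dd = 54.4
Terminal payoffs (K − S): max(-37.41, 0) = 0, max(-3.2, 0) = 0, max(20.6, 0) = 20.6
Node u (S = 97.75): continuation = 1/1.03·[0.6571·0.0000 + 0.3429·0.0000] = 0.0000; exercise value = 0.0000 ≤ continuation, so V_u = 0.0000
Node d (S = 68): continuation = 1/1.03·[0.6571·0.0000 + 0.3429·20.6000] = 6.8571; exercise value = 7.0000 > continuation, so V_d = 7.0000 (exercise)
Node 0 (S = 85): continuation = 1/1.03·[0.6571·0.0000 + 0.3429·7.0000] = 2.3301; exercise value = 0.0000 ≤ continuation, so V_0 = 2.3301

$2.33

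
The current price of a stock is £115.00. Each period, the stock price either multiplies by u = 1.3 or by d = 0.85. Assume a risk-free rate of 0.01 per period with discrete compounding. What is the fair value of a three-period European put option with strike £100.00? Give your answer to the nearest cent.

£7.63

Risk-neutral probability p = (1 + 0.01 − 0.85)/(1.3 − 0.85) = 0.1600/0.4500 = 0.3556
Terminal stock prices: S_uuu = 252.7, S_uud = 165.2, S_udd = 108, S_ddd = 70.62
Terminal payoffs (K − S): max(-152.7, 0) = 0, max(-65.2, 0) = 0, max(-8.014, 0) = 0, max(29.38, 0) = 29.38
Node uu (S = 194.4): V_uu = 1/1.01·[0.3556·0.0000 + 0.6444·0.0000] = 0.0000
Node ud (S = 127.1): V_ud = 1/1.01·[0.3556·0.0000 + 0.6444·0.0000] = 0.0000
Node dd (S = 83.09): V_dd = 1/1.01·[0.3556·0.0000 + 0.6444·29.3756] = 18.7435
Node u (S = 149.5): V_u = 1/1.01·[0.3556·0.0000 + 0.6444·0.0000] = 0.0000
Node d (S = 97.75): V_d = 1/1.01·[0.3556·0.0000 + 0.6444·18.7435] = 11.9596
Node 0 (S = 115): V_0 = 1/1.01·[0.3556·0.0000 + 0.6444·11.9596] = 7.6310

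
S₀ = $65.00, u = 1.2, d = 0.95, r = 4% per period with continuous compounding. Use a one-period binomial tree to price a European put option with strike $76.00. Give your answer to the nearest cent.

$8.72

Risk-neutral probability p = (e^0.04 − 0.95)/(1.2 − 0.95) = 0.0908/0.2500 = 0.3632
Terminal stock prices: S_u = 78, S_d = 61.75
Terminal payoffs (K − S): max(-2, 0) = 0, max(14.25, 0) = 14.25
Node 0 (S = 65): V_0 = e^(−0.04)·[0.3632·0.0000 + 0.6368·14.2500] = 8.7180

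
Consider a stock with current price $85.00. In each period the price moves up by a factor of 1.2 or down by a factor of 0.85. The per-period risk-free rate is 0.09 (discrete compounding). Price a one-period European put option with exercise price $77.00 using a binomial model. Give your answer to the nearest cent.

Risk-neutral probability p = (1 + 0.09 − 0.85)/(1.2 − 0.85) = 0.2400/0.3500 = 0.6857
Terminal stock prices: S_u = 102, S_d = 72.25
Terminal payoffs (K − S): max(-25, 0) = 0, max(4.75, 0) = 4.75
Node 0 (S = 85): V_0 = 1/1.09·[0.6857·0.0000 + 0.3143·4.7500] = 1.3696

$1.37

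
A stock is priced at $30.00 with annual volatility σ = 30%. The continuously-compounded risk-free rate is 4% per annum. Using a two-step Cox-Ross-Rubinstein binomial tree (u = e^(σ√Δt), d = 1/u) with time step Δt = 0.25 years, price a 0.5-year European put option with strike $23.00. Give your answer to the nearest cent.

$0.19

CRR parameters: u = e^(σ√Δt) = e^(0.3·√0.25) = 1.1618, d = 1/u = 0.8607
Per-period rate: rΔt = 0.04·0.25 = 0.01, so R = e^0.01 = 1.0101
Risk-neutral probability p = (e^0.01 − 0.8607)/(1.1618 − 0.8607) = 0.1493/0.3011 = 0.4959
Terminal stock prices: S_uu = 40.5, S_ud = 30, S_dd = 22.22
Terminal payoffs (K − S): max(-17.5, 0) = 0, max(-7, 0) = 0, max(0.7755, 0) = 0.7755
Node u (S = 34.86): V_u = e^(−0.01)·[0.4959·0.0000 + 0.5041·0.0000] = 0.0000
Node d (S = 25.82): V_d = e^(−0.01)·[0.4959·0.0000 + 0.5041·0.7755] = 0.3870
Node 0 (S = 30): V_0 = e^(−0.01)·[0.4959·0.0000 + 0.5041·0.3870] = 0.1931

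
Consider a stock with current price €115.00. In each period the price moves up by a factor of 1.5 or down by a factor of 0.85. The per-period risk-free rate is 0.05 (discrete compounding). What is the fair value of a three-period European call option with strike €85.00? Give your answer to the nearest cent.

€45.69

Risk-neutral probability p = (1 + 0.05 − 0.85)/(1.5 − 0.85) = 0.2000/0.6500 = 0.3077
Terminal stock prices: S_uuu = 388.1, S_uud = 219.9, S_udd = 124.6, S_ddd = 70.62
Terminal payoffs (S − K): max(303.1, 0) = 303.1, max(134.9, 0) = 134.9, max(39.63, 0) = 39.63, max(-14.38, 0) = 0
Node uu (S = 258.8): V_uu = 1/1.05·[0.3077·303.1250 + 0.6923·134.9375] = 177.7976
Node ud (S = 146.6): V_ud = 1/1.05·[0.3077·134.9375 + 0.6923·39.6312] = 65.6726
Node dd (S = 83.09): V_dd = 1/1.05·[0.3077·39.6312 + 0.6923·0.0000] = 11.6136
Node u (S = 172.5): V_u = 1/1.05·[0.3077·177.7976 + 0.6923·65.6726] = 95.4025
Node d (S = 97.75): V_d = 1/1.05·[0.3077·65.6726 + 0.6923·11.6136] = 26.9020
Node 0 (S = 115): V_0 = 1/1.05·[0.3077·95.4025 + 0.6923·26.9020] = 45.6944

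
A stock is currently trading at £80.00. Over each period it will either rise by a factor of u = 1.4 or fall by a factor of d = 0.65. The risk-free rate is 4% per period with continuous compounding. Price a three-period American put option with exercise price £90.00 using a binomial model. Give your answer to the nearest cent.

Risk-neutral probability p = (e^0.04 − 0.65)/(1.4 − 0.65) = 0.3908/0.7500 = 0.5211
Terminal stock prices: S_uuu = 219.5, S_uud = 101.9, S_udd = 47.32, S_ddd = 21.97
Terminal payoffs (K − S): max(-129.5, 0) = 0, max(-11.92, 0) = 0, max(42.68, 0) = 42.68, max(68.03, 0) = 68.03
Node uu (S = 156.8): continuation = e^(−0.04)·[0.5211·0.0000 + 0.4789·0.0000] = 0.0000; exercise value = 0.0000 ≤ continuation, so V_uu = 0.0000
Node ud (S = 72.8): continuation = e^(−0.04)·[0.5211·0.0000 + 0.4789·42.6800] = 19.6388; exercise value = 17.2000 ≤ continuation, so V_ud = 19.6388
Node dd (S = 33.8): continuation = e^(−0.04)·[0.5211·42.6800 + 0.4789·68.0300] = 52.6710; exercise value = 56.2000 > continuation, so V_dd = 56.2000 (exercise)
Node u (S = 112): continuation = e^(−0.04)·[0.5211·0.0000 + 0.4789·19.6388] = 9.0366; exercise value = 0.0000 ≤ continuation, so V_u = 9.0366
Node d (S = 52): continuation = e^(−0.04)·[0.5211·19.6388 + 0.4789·56.2000] = 35.6920; exercise value = 38.0000 > continuation, so V_d = 38.0000 (exercise)
Node 0 (S = 80): continuation = e^(−0.04)·[0.5211·9.0366 + 0.4789·38.0000] = 22.0095; exercise value = 10.0000 ≤ continuation, so V_0 = 22.0095

£22.01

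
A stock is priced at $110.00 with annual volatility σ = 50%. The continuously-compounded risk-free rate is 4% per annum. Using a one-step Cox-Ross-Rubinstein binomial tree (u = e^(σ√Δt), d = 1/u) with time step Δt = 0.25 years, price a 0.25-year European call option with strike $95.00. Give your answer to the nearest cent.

CRR parameters: u = e^(σ√Δt) = e^(0.5·√0.25) = 1.2840, d = 1/u = 0.7788
Per-period rate: rΔt = 0.04·0.25 = 0.01, so R = e^0.01 = 1.0101
Risk-neutral probability p = (e^0.01 − 0.7788)/(1.2840 − 0.7788) = 0.2312/0.5052 = 0.4577
Terminal stock prices: S_u = 141.2, S_d = 85.67
Terminal payoffs (S − K): max(46.24, 0) = 46.24, max(-9.332, 0) = 0
Node 0 (S = 110): V_0 = e^(−0.01)·[0.4577·46.2428 + 0.5423·0.0000] = 20.9555

$20.96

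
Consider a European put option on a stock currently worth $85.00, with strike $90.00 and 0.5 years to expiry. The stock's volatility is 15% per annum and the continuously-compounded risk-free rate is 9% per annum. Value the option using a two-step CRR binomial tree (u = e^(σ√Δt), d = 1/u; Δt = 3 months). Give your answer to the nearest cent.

$4.39

CRR parameters: u = e^(σ√Δt) = e^(0.15·√0.25) = 1.0779, d = 1/u = 0.9277
Per-period rate: rΔt = 0.09·0.25 = 0.0225, so R = e^0.0225 = 1.0228
Risk-neutral probability p = (e^0.0225 − 0.9277)/(1.0779 − 0.9277) = 0.0950/0.1501 = 0.6328
Terminal stock prices: S_uu = 98.76, S_ud = 85, S_dd = 73.16
Terminal payoffs (K − S): max(-8.756, 0) = 0, max(5, 0) = 5, max(16.84, 0) = 16.84
Node u (S = 91.62): V_u = e^(−0.0225)·[0.6328·0.0000 + 0.3672·5.0000] = 1.7951
Node d (S = 78.86): V_d = e^(−0.0225)·[0.6328·5.0000 + 0.3672·16.8398] = 9.1394
Node 0 (S = 85): V_0 = e^(−0.0225)·[0.6328·1.7951 + 0.3672·9.1394] = 4.3919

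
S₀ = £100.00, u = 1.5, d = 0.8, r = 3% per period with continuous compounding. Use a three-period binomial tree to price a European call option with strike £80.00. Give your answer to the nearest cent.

Risk-neutral probability p = (e^0.03 − 0.8)/(1.5 − 0.8) = 0.2305/0.7000 = 0.3292
Terminal stock prices: S_uuu = 337.5, S_uud = 180, S_udd = 96, S_ddd = 51.2
Terminal payoffs (S − K): max(257.5, 0) = 257.5, max(100, 0) = 100, max(16, 0) = 16, max(-28.8, 0) = 0
Node uu (S = 225): V_uu = e^(−0.03)·[0.3292·257.5000 + 0.6708·100.0000] = 147.3644
Node ud (S = 120): V_ud = e^(−0.03)·[0.3292·100.0000 + 0.6708·16.0000] = 42.3644
Node dd (S = 64): V_dd = e^(−0.03)·[0.3292·16.0000 + 0.6708·0.0000] = 5.1119
Node u (S = 150): V_u = e^(−0.03)·[0.3292·147.3644 + 0.6708·42.3644] = 74.6588
Node d (S = 80): V_d = e^(−0.03)·[0.3292·42.3644 + 0.6708·5.1119] = 16.8626
Node 0 (S = 100): V_0 = e^(−0.03)·[0.3292·74.6588 + 0.6708·16.8626] = 34.8296

£34.83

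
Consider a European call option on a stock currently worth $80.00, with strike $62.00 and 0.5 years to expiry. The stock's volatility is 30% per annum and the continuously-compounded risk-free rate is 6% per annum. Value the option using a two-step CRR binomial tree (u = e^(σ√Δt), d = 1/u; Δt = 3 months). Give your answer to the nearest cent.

CRR parameters: u = e^(σ√Δt) = e^(0.3·√0.25) = 1.1618, d = 1/u = 0.8607
Per-period rate: rΔt = 0.06·0.25 = 0.015, so R = e^0.015 = 1.0151
Risk-neutral probability p = (e^0.015 − 0.8607)/(1.1618 − 0.8607) = 0.1544/0.3011 = 0.5128
Terminal stock prices: S_uu = 108, S_ud = 80, S_dd = 59.27
Terminal payoffs (S − K): max(45.99, 0) = 45.99, max(18, 0) = 18, max(-2.735, 0) = 0
Node u (S = 92.95): V_u = e^(−0.015)·[0.5128·45.9887 + 0.4872·18.0000] = 31.8698
Node d (S = 68.86): V_d = e^(−0.015)·[0.5128·18.0000 + 0.4872·0.0000] = 9.0922
Node 0 (S = 80): V_0 = e^(−0.015)·[0.5128·31.8698 + 0.4872·9.0922] = 20.4624

$20.46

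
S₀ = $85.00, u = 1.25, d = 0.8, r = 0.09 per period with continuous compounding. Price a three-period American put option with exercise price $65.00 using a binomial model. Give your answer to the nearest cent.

$1.06

Risk-neutral probability p = (e^0.09 − 0.8)/(1.25 − 0.8) = 0.2942/0.4500 = 0.6537
Terminal stock prices: S_uuu = 166, S_uud = 106.2, S_udd = 68, S_ddd = 43.52
Terminal payoffs (K − S): max(-101, 0) = 0, max(-41.25, 0) = 0, max(-3, 0) = 0, max(21.48, 0) = 21.48
Node uu (S = 132.8): continuation = e^(−0.09)·[0.6537·0.0000 + 0.3463·0.0000] = 0.0000; exercise value = 0.0000 ≤ continuation, so V_uu = 0.0000
Node ud (S = 85): continuation = e^(−0.09)·[0.6537·0.0000 + 0.3463·0.0000] = 0.0000; exercise value = 0.0000 ≤ continuation, so V_ud = 0.0000
Node dd (S = 54.4): continuation = e^(−0.09)·[0.6537·0.0000 + 0.3463·21.4800] = 6.7979; exercise value = 10.6000 > continuation, so V_dd = 10.6000 (exercise)
Node u (S = 106.2): continuation = e^(−0.09)·[0.6537·0.0000 + 0.3463·0.0000] = 0.0000; exercise value = 0.0000 ≤ continuation, so V_u = 0.0000
Node d (S = 68): continuation = e^(−0.09)·[0.6537·0.0000 + 0.3463·10.6000] = 3.3546; exercise value = 0.0000 ≤ continuation, so V_d = 3.3546
Node 0 (S = 85): continuation = e^(−0.09)·[0.6537·0.0000 + 0.3463·3.3546] = 1.0617; exercise value = 0.0000 ≤ continuation, so V_0 = 1.0617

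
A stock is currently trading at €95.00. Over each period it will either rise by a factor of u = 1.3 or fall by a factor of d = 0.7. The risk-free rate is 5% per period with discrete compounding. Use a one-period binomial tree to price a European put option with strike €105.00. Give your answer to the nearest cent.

€15.28

Risk-neutral probability p = (1 + 0.05 − 0.7)/(1.3 − 0.7) = 0.3500/0.6000 = 0.5833
Terminal stock prices: S_u = 123.5, S_d = 66.5
Terminal payoffs (K − S): max(-18.5, 0) = 0, max(38.5, 0) = 38.5
Node 0 (S = 95): V_0 = 1/1.05·[0.5833·0.0000 + 0.4167·38.5000] = 15.2778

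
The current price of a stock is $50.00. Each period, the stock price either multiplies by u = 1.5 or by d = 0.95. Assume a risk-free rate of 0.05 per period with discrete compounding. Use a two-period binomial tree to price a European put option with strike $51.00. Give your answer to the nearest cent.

Risk-neutral probability p = (1 + 0.05 − 0.95)/(1.5 − 0.95) = 0.1000/0.5500 = 0.1818
Terminal stock prices: S_uu = 112.5, S_ud = 71.25, S_dd = 45.12
Terminal payoffs (K − S): max(-61.5, 0) = 0, max(-20.25, 0) = 0, max(5.875, 0) = 5.875
Node u (S = 75): V_u = 1/1.05·[0.1818·0.0000 + 0.8182·0.0000] = 0.0000
Node d (S = 47.5): V_d = 1/1.05·[0.1818·0.0000 + 0.8182·5.8750] = 4.5779
Node 0 (S = 50): V_0 = 1/1.05·[0.1818·0.0000 + 0.8182·4.5779] = 3.5672

$3.57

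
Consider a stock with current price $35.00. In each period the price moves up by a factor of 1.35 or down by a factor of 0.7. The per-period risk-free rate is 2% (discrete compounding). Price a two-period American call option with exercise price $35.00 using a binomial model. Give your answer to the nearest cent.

$6.71

Risk-neutral probability p = (1 + 0.02 − 0.7)/(1.35 − 0.7) = 0.3200/0.6500 = 0.4923
Terminal stock prices: S_uu = 63.79, S_ud = 33.07, S_dd = 17.15
Terminal payoffs (S − K): max(28.79, 0) = 28.79, max(-1.925, 0) = 0, max(-17.85, 0) = 0
Node u (S = 47.25): continuation = 1/1.02·[0.4923·28.7875 + 0.5077·0.0000] = 13.8944; exercise value = 12.2500 ≤ continuation, so V_u = 13.8944
Node d (S = 24.5): continuation = 1/1.02·[0.4923·0.0000 + 0.5077·0.0000] = 0.0000; exercise value = 0.0000 ≤ continuation, so V_d = 0.0000
Node 0 (S = 35): continuation = 1/1.02·[0.4923·13.8944 + 0.5077·0.0000] = 6.7062; exercise value = 0.0000 ≤ continuation, so V_0 = 6.7062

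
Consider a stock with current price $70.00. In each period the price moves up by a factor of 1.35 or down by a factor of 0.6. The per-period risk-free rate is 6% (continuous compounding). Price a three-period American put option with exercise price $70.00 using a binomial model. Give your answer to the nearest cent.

$12.92

Risk-neutral probability p = (e^0.06 − 0.6)/(1.35 − 0.6) = 0.4618/0.7500 = 0.6158
Terminal stock prices: S_uuu = 172.2, S_uud = 76.55, S_udd = 34.02, S_ddd = 15.12
Terminal payoffs (K − S): max(-102.2, 0) = 0, max(-6.545, 0) = 0, max(35.98, 0) = 35.98, max(54.88, 0) = 54.88
Node uu (S = 127.6): continuation = e^(−0.06)·[0.6158·0.0000 + 0.3842·0.0000] = 0.0000; exercise value = 0.0000 ≤ continuation, so V_uu = 0.0000
Node ud (S = 56.7): continuation = e^(−0.06)·[0.6158·0.0000 + 0.3842·35.9800] = 13.0191; exercise value = 13.3000 > continuation, so V_ud = 13.3000 (exercise)
Node dd (S = 25.2): continuation = e^(−0.06)·[0.6158·35.9800 + 0.3842·54.8800] = 40.7235; exercise value = 44.8000 > continuation, so V_dd = 44.8000 (exercise)
Node u (S = 94.5): continuation = e^(−0.06)·[0.6158·0.0000 + 0.3842·13.3000] = 4.8125; exercise value = 0.0000 ≤ continuation, so V_u = 4.8125
Node d (S = 42): continuation = e^(−0.06)·[0.6158·13.3000 + 0.3842·44.8000] = 23.9235; exercise value = 28.0000 > continuation, so V_d = 28.0000 (exercise)
Node 0 (S = 70): continuation = e^(−0.06)·[0.6158·4.8125 + 0.3842·28.0000] = 12.9225; exercise value = 0.0000 ≤ continuation, so V_0 = 12.9225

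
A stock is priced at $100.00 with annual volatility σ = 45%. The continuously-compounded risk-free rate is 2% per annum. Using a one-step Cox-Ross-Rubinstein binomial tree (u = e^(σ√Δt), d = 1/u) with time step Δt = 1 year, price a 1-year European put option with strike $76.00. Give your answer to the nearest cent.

$7.06

CRR parameters: u = e^(σ√Δt) = e^(0.45·√1) = 1.5683, d = 1/u = 0.6376
Per-period rate: rΔt = 0.02·1 = 0.02, so R = e^0.02 = 1.0202
Risk-neutral probability p = (e^0.02 − 0.6376)/(1.5683 − 0.6376) = 0.3826/0.9307 = 0.4111
Terminal stock prices: S_u = 156.8, S_d = 63.76
Terminal payoffs (K − S): max(-80.83, 0) = 0, max(12.24, 0) = 12.24
Node 0 (S = 100): V_0 = e^(−0.02)·[0.4111·0.0000 + 0.5889·12.2372] = 7.0642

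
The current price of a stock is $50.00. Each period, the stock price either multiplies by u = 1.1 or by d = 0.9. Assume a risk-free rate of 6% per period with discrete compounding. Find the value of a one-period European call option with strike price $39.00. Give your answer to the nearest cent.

$13.21

Risk-neutral probability p = (1 + 0.06 − 0.9)/(1.1 − 0.9) = 0.1600/0.2000 = 0.8000
Terminal stock prices: S_u = 55, S_d = 45
Terminal payoffs (S − K): max(16, 0) = 16, max(6, 0) = 6
Node 0 (S = 50): V_0 = 1/1.06·[0.8000·16.0000 + 0.2000·6.0000] = 13.2075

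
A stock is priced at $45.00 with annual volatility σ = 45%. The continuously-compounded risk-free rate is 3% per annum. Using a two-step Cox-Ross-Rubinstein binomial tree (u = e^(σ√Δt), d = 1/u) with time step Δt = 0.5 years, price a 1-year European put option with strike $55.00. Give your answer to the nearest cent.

$14.13

CRR parameters: u = e^(σ√Δt) = e^(0.45·√0.5) = 1.3746, d = 1/u = 0.7275
Per-period rate: rΔt = 0.03·0.5 = 0.015, so R = e^0.015 = 1.0151
Risk-neutral probability p = (e^0.015 − 0.7275)/(1.3746 − 0.7275) = 0.2877/0.6472 = 0.4445
Terminal stock prices: S_uu = 85.03, S_ud = 45, S_dd = 23.81
Terminal payoffs (K − S): max(-30.03, 0) = 0, max(10, 0) = 10, max(31.19, 0) = 31.19
Node u (S = 61.86): V_u = e^(−0.015)·[0.4445·0.0000 + 0.5555·10.0000] = 5.4726
Node d (S = 32.74): V_d = e^(−0.015)·[0.4445·10.0000 + 0.5555·31.1862] = 21.4455
Node 0 (S = 45): V_0 = e^(−0.015)·[0.4445·5.4726 + 0.5555·21.4455] = 14.1325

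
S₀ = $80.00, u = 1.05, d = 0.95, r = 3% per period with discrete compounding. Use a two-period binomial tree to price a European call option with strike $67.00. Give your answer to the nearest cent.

Risk-neutral probability p = (1 + 0.03 − 0.95)/(1.05 − 0.95) = 0.0800/0.1000 = 0.8000
Terminal stock prices: S_uu = 88.2, S_ud = 79.8, S_dd = 72.2
Terminal payoffs (S − K): max(21.2, 0) = 21.2, max(12.8, 0) = 12.8, max(5.2, 0) = 5.2
Node u (S = 84): V_u = 1/1.03·[0.8000·21.2000 + 0.2000·12.8000] = 18.9515
Node d (S = 76): V_d = 1/1.03·[0.8000·12.8000 + 0.2000·5.2000] = 10.9515
Node 0 (S = 80): V_0 = 1/1.03·[0.8000·18.9515 + 0.2000·10.9515] = 16.8461

$16.85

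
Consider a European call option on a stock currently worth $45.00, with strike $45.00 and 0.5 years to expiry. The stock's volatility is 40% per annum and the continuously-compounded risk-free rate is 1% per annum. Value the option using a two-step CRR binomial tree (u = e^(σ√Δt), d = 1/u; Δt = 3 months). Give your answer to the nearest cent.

$4.59

CRR parameters: u = e^(σ√Δt) = e^(0.4·√0.25) = 1.2214, d = 1/u = 0.8187
Per-period rate: rΔt = 0.01·0.25 = 0.0025, so R = e^0.0025 = 1.0025
Risk-neutral probability p = (e^0.0025 − 0.8187)/(1.2214 − 0.8187) = 0.1838/0.4027 = 0.4564
Terminal stock prices: S_uu = 67.13, S_ud = 45, S_dd = 30.16
Terminal payoffs (S − K): max(22.13, 0) = 22.13, max(0, 0) = 0, max(-14.84, 0) = 0
Node u (S = 54.96): V_u = e^(−0.0025)·[0.4564·22.1321 + 0.5436·0.0000] = 10.0755
Node d (S = 36.84): V_d = e^(−0.0025)·[0.4564·0.0000 + 0.5436·0.0000] = 0.0000
Node 0 (S = 45): V_0 = e^(−0.0025)·[0.4564·10.0755 + 0.5436·0.0000] = 4.5868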